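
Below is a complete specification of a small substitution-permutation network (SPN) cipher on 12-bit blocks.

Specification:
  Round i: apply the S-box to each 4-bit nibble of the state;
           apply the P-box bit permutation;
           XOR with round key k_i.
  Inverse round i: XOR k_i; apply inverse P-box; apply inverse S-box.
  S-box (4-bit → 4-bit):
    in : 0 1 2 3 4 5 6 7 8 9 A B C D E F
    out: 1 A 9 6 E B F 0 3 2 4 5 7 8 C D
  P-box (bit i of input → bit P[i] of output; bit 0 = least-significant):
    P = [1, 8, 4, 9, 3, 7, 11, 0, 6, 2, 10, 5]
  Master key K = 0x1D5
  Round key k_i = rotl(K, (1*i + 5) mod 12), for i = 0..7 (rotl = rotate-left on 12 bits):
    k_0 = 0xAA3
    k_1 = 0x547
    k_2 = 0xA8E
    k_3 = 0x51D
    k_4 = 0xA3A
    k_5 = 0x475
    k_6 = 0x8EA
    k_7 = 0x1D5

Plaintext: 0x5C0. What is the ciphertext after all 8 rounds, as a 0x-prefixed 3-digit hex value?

0xC01

s_0 = plaintext = 0x5C0
s_1 = Round(s_0, k_0) = 0x24D
s_2 = Round(s_1, k_1) = 0xFA6
s_3 = Round(s_2, k_2) = 0x5FC
s_4 = Round(s_3, k_3) = 0xC62
s_5 = Round(s_4, k_4) = 0x4F5
s_6 = Round(s_5, k_5) = 0xB5A
s_7 = Round(s_6, k_6) = 0xC33
s_8 = Round(s_7, k_7) = 0xC01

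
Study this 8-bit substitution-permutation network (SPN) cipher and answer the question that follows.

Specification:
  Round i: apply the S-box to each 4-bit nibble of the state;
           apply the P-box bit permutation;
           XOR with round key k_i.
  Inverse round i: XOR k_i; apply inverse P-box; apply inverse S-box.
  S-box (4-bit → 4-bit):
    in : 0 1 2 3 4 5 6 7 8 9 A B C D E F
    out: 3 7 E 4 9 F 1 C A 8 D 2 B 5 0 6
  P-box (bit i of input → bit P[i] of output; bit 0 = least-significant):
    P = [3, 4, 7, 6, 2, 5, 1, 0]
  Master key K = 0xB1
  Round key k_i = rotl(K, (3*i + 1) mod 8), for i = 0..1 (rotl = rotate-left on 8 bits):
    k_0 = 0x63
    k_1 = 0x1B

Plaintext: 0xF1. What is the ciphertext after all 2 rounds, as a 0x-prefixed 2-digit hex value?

s_0 = plaintext = 0xF1
s_1 = Round(s_0, k_0) = 0xD9
s_2 = Round(s_1, k_1) = 0x5D

0x5D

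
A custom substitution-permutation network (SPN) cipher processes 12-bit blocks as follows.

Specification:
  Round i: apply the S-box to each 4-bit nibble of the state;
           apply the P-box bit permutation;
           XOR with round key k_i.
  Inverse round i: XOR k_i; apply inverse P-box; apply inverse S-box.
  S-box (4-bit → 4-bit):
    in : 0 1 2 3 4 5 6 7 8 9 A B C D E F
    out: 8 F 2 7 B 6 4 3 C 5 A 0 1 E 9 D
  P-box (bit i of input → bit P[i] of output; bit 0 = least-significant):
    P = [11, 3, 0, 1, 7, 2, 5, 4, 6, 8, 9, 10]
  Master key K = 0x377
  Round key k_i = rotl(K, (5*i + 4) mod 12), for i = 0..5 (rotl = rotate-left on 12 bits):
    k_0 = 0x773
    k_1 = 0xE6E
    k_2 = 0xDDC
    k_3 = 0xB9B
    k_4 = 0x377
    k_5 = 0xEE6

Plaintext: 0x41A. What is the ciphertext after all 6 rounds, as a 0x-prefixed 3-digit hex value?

s_0 = plaintext = 0x41A
s_1 = Round(s_0, k_0) = 0x28D
s_2 = Round(s_1, k_1) = 0xF55
s_3 = Round(s_2, k_2) = 0xBB1
s_4 = Round(s_3, k_3) = 0x390
s_5 = Round(s_4, k_4) = 0x095
s_6 = Round(s_5, k_5) = 0xA4F

0xA4F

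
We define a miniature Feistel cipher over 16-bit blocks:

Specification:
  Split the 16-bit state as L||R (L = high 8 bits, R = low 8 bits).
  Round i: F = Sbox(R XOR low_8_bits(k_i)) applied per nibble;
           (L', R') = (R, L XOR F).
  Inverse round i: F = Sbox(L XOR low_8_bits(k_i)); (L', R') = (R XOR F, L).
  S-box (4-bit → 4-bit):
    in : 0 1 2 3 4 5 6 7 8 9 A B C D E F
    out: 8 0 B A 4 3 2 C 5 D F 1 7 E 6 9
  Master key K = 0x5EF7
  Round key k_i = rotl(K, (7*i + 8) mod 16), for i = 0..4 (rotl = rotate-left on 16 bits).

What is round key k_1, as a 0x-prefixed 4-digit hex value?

K = 0x5EF7
k_0 = rotl(K, (7*0+8) mod 16) = rotl(K, 8) = 0xF75E
k_1 = rotl(K, (7*1+8) mod 16) = rotl(K, 15) = 0xAF7B

0xAF7B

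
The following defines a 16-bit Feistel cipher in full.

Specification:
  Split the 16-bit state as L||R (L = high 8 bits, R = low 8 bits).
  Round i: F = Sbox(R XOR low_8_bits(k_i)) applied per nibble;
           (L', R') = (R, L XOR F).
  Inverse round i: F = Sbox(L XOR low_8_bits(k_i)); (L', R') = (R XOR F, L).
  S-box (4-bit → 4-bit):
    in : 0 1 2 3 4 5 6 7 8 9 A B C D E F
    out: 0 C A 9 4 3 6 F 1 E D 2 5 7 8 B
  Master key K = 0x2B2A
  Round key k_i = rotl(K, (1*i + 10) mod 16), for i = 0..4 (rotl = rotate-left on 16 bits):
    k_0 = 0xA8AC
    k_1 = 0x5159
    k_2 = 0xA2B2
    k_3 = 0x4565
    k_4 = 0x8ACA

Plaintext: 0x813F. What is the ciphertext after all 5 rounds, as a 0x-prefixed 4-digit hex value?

s_0 = plaintext = 0x813F
s_1 = Round(s_0, k_0) = 0x3F68
s_2 = Round(s_1, k_1) = 0x68A3
s_3 = Round(s_2, k_2) = 0xA3A4
s_4 = Round(s_3, k_3) = 0xA4FF
s_5 = Round(s_4, k_4) = 0xFF37

0xFF37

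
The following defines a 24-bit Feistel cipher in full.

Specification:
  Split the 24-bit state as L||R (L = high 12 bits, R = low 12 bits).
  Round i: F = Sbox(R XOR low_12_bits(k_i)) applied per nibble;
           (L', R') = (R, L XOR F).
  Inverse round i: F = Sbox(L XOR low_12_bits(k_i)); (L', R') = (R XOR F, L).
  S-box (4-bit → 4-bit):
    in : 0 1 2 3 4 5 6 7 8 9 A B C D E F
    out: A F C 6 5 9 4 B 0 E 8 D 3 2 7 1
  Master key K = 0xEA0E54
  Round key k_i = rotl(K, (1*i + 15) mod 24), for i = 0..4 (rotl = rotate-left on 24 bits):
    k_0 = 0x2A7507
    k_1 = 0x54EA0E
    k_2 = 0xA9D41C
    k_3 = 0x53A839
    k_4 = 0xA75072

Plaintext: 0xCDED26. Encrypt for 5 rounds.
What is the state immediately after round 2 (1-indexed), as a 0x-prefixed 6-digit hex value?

s_0 = plaintext = 0xCDED26
s_1 = Round(s_0, k_0) = 0xD26C11
s_2 = Round(s_1, k_1) = 0xC119D7
s_3 = Round(s_2, k_2) = 0x9D7E2C
s_4 = Round(s_3, k_3) = 0xE2CD2E
s_5 = Round(s_4, k_4) = 0xD2ECBF

0xC119D7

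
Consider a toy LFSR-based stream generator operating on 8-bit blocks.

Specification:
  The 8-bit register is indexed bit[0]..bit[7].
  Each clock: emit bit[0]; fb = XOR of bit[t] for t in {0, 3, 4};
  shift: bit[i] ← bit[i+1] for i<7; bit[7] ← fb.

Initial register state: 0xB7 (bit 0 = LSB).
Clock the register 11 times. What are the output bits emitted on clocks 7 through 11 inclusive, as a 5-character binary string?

reg_0 = 0xB7
clock 1: out=1, reg = 0x5B
clock 2: out=1, reg = 0xAD
clock 3: out=1, reg = 0x56
clock 4: out=0, reg = 0xAB
clock 5: out=1, reg = 0x55
clock 6: out=1, reg = 0x2A
clock 7: out=0, reg = 0x95
clock 8: out=1, reg = 0x4A
clock 9: out=0, reg = 0xA5
clock 10: out=1, reg = 0xD2
clock 11: out=0, reg = 0xE9

01010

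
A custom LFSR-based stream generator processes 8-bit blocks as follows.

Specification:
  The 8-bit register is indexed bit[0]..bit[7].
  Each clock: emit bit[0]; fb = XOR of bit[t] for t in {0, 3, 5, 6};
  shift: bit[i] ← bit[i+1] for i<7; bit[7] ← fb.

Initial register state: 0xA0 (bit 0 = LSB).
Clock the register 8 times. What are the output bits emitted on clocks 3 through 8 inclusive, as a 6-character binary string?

000101

reg_0 = 0xA0
clock 1: out=0, reg = 0xD0
clock 2: out=0, reg = 0xE8
clock 3: out=0, reg = 0xF4
clock 4: out=0, reg = 0x7A
clock 5: out=0, reg = 0xBD
clock 6: out=1, reg = 0xDE
clock 7: out=0, reg = 0x6F
clock 8: out=1, reg = 0x37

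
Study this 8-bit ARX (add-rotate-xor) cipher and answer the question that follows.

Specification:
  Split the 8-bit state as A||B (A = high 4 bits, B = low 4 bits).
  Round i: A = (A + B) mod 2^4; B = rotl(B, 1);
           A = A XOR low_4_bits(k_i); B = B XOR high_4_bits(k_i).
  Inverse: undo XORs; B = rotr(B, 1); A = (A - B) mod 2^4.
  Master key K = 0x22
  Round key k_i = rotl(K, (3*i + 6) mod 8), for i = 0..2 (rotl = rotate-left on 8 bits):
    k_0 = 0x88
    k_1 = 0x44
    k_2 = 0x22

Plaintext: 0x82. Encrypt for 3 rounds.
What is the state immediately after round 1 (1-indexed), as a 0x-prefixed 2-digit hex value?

s_0 = plaintext = 0x82
s_1 = Round(s_0, k_0) = 0x2C
s_2 = Round(s_1, k_1) = 0xAD
s_3 = Round(s_2, k_2) = 0x59

0x2C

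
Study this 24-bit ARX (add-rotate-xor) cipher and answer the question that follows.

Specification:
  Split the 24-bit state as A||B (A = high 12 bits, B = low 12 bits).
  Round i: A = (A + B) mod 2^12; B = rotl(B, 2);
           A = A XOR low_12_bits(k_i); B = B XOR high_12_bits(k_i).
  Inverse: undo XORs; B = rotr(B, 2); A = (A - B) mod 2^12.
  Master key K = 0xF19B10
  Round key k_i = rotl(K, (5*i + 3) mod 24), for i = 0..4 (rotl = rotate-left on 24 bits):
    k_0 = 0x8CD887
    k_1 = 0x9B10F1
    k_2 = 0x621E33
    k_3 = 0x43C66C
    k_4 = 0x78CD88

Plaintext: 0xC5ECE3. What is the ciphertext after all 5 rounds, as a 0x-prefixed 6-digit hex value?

s_0 = plaintext = 0xC5ECE3
s_1 = Round(s_0, k_0) = 0x1C6B42
s_2 = Round(s_1, k_1) = 0xDF94BB
s_3 = Round(s_2, k_2) = 0xC874CC
s_4 = Round(s_3, k_3) = 0x73F70D
s_5 = Round(s_4, k_4) = 0x3C4BB9

0x3C4BB9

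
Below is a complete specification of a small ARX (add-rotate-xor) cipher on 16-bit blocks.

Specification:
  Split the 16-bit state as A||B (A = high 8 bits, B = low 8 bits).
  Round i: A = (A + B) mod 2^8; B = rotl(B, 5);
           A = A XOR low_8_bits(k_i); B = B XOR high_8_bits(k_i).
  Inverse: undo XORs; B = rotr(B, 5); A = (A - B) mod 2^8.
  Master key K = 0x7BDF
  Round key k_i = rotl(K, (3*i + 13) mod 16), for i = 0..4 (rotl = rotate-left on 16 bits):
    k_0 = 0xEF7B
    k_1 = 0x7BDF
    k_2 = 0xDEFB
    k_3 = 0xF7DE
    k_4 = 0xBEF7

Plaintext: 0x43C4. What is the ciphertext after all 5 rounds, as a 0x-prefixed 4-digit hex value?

0x05F1

s_0 = plaintext = 0x43C4
s_1 = Round(s_0, k_0) = 0x7C77
s_2 = Round(s_1, k_1) = 0x2C95
s_3 = Round(s_2, k_2) = 0x3A6C
s_4 = Round(s_3, k_3) = 0x787A
s_5 = Round(s_4, k_4) = 0x05F1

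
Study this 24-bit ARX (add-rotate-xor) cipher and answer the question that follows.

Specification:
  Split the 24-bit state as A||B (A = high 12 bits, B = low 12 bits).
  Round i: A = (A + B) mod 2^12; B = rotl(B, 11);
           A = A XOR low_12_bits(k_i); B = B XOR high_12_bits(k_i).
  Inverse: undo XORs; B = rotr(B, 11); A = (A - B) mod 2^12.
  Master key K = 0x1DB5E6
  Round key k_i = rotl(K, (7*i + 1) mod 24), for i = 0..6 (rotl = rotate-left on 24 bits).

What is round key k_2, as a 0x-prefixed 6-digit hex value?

0xF30EDA

K = 0x1DB5E6
k_0 = rotl(K, (7*0+1) mod 24) = rotl(K, 1) = 0x3B6BCC
k_1 = rotl(K, (7*1+1) mod 24) = rotl(K, 8) = 0xB5E61D
k_2 = rotl(K, (7*2+1) mod 24) = rotl(K, 15) = 0xF30EDA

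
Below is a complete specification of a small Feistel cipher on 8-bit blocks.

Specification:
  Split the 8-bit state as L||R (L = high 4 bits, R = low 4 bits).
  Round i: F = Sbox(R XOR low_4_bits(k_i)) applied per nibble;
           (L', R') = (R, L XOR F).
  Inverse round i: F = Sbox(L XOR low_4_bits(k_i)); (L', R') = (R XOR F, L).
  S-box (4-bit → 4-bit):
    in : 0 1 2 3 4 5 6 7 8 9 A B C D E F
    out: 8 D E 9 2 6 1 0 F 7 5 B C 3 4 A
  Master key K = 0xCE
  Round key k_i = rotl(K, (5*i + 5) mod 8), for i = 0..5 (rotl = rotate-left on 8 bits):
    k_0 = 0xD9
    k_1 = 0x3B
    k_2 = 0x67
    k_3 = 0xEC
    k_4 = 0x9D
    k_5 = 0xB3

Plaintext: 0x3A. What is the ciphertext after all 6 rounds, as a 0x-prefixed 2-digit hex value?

s_0 = plaintext = 0x3A
s_1 = Round(s_0, k_0) = 0xAA
s_2 = Round(s_1, k_1) = 0xA7
s_3 = Round(s_2, k_2) = 0x72
s_4 = Round(s_3, k_3) = 0x23
s_5 = Round(s_4, k_4) = 0x36
s_6 = Round(s_5, k_5) = 0x65

0x65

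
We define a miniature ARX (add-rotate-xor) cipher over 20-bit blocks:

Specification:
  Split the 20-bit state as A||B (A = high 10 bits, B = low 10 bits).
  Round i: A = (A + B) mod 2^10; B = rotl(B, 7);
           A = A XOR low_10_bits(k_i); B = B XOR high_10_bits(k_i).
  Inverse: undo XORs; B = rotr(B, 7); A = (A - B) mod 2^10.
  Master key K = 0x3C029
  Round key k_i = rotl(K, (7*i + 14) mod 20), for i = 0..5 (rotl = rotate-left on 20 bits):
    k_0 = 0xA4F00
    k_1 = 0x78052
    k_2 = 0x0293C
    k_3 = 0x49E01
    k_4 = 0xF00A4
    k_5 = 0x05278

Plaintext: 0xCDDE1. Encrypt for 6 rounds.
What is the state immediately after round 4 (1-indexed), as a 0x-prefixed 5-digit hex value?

s_0 = plaintext = 0xCDDE1
s_1 = Round(s_0, k_0) = 0x8622F
s_2 = Round(s_1, k_1) = 0x05625
s_3 = Round(s_2, k_2) = 0xC1ACE
s_4 = Round(s_3, k_3) = 0xF567E
s_5 = Round(s_4, k_4) = 0xBDC8F
s_6 = Round(s_5, k_5) = 0x7FB85

0xF567E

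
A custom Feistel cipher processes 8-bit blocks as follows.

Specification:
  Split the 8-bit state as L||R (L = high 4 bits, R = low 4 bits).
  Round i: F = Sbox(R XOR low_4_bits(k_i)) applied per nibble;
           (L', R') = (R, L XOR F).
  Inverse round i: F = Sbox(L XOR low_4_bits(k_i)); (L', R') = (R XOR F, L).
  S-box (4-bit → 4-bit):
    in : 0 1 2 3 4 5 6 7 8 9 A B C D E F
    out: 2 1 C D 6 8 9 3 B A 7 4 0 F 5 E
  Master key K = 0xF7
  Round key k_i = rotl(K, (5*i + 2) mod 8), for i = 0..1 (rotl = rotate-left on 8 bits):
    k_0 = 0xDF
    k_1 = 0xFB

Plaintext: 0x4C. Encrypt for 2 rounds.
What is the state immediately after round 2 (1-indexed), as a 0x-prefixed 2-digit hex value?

s_0 = plaintext = 0x4C
s_1 = Round(s_0, k_0) = 0xC9
s_2 = Round(s_1, k_1) = 0x90

0x90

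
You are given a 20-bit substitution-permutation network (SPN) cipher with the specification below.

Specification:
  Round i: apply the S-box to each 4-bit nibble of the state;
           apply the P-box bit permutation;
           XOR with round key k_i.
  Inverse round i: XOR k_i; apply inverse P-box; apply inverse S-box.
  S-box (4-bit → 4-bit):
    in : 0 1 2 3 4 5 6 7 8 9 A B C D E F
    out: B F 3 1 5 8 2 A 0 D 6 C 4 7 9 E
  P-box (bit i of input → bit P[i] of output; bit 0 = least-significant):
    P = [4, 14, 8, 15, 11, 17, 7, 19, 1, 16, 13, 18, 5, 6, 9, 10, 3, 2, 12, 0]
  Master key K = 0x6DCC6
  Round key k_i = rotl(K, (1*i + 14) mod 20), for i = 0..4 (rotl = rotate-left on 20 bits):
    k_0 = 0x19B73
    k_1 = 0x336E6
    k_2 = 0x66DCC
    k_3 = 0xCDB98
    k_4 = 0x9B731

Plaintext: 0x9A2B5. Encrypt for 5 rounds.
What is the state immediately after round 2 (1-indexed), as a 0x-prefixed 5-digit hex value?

0xF1204

s_0 = plaintext = 0x9A2B5
s_1 = Round(s_0, k_0) = 0x809B8
s_2 = Round(s_1, k_1) = 0xF1204
s_3 = Round(s_2, k_2) = 0xD72BB
s_4 = Round(s_3, k_3) = 0x54E56
s_5 = Round(s_4, k_4) = 0x5F512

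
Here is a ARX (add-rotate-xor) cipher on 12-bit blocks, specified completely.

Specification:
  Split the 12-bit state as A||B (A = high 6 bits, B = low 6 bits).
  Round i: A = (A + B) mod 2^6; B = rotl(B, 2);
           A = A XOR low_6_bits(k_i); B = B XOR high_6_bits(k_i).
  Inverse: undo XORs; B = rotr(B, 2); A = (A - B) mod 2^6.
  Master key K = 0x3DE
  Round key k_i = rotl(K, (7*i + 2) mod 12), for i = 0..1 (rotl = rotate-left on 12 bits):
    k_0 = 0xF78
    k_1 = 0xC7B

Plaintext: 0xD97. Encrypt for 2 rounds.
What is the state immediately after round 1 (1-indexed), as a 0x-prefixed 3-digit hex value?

0xD60

s_0 = plaintext = 0xD97
s_1 = Round(s_0, k_0) = 0xD60
s_2 = Round(s_1, k_1) = 0xBB3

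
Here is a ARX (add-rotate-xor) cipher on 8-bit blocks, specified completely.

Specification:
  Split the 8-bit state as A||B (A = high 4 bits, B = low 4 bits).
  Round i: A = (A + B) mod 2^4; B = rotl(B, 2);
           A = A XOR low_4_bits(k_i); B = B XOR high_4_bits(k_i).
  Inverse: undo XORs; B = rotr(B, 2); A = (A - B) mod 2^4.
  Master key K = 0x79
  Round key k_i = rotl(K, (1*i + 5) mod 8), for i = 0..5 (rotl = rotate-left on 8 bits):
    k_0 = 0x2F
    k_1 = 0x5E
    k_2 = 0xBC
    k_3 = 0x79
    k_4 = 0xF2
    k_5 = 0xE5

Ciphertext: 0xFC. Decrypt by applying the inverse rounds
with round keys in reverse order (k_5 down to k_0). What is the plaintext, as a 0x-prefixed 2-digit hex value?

0x49

s_0 = ciphertext = 0xFC
s_1 = InvRound(s_0, k_5) = 0x28
s_2 = InvRound(s_1, k_4) = 0x3D
s_3 = InvRound(s_2, k_3) = 0x0A
s_4 = InvRound(s_3, k_2) = 0x84
s_5 = InvRound(s_4, k_1) = 0x24
s_6 = InvRound(s_5, k_0) = 0x49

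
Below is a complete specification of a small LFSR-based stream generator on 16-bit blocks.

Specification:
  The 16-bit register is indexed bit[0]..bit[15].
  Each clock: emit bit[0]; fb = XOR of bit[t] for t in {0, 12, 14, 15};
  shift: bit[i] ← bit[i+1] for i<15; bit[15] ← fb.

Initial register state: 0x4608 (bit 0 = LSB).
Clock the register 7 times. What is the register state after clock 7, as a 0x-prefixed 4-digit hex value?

reg_0 = 0x4608
clock 1: out=0, reg = 0xA304
clock 2: out=0, reg = 0xD182
clock 3: out=0, reg = 0xE8C1
clock 4: out=1, reg = 0xF460
clock 5: out=0, reg = 0xFA30
clock 6: out=0, reg = 0xFD18
clock 7: out=0, reg = 0xFE8C

0xFE8C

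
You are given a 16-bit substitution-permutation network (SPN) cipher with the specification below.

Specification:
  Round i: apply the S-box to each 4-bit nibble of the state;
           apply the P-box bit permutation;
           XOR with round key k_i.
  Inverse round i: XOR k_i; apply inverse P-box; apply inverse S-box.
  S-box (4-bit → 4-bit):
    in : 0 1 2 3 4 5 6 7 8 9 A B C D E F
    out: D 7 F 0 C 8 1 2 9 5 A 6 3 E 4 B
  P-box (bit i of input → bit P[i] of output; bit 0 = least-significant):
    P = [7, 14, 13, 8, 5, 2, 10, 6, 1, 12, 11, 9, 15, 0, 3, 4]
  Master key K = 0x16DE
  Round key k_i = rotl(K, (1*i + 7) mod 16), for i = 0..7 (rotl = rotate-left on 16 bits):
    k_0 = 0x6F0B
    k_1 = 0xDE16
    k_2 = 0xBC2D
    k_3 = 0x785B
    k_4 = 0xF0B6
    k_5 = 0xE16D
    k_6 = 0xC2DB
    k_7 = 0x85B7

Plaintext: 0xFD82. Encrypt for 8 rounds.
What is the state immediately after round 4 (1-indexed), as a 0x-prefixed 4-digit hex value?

0x4FBC

s_0 = plaintext = 0xFD82
s_1 = Round(s_0, k_0) = 0x94FA
s_2 = Round(s_1, k_1) = 0x157A
s_3 = Round(s_2, k_2) = 0x7F20
s_4 = Round(s_3, k_3) = 0x4FBC
s_5 = Round(s_4, k_4) = 0xA628
s_6 = Round(s_5, k_5) = 0xE49A
s_7 = Round(s_6, k_6) = 0x8DF3
s_8 = Round(s_7, k_7) = 0x1FC3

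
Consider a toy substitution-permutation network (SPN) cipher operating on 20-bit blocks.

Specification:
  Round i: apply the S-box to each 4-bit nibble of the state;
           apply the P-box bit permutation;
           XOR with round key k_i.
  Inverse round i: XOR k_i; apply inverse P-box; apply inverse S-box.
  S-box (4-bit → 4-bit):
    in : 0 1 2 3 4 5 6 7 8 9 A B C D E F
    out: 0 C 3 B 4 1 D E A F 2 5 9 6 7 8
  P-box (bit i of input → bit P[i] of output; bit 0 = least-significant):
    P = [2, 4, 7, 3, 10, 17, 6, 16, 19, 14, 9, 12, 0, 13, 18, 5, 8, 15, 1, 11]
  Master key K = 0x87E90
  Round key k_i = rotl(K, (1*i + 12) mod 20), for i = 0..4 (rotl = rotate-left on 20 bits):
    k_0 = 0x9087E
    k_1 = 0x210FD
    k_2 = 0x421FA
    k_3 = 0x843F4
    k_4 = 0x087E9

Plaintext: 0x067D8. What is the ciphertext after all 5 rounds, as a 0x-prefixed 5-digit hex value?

s_0 = plaintext = 0x067D8
s_1 = Round(s_0, k_0) = 0xF5A07
s_2 = Round(s_1, k_1) = 0x25864
s_3 = Round(s_2, k_2) = 0x5F43B
s_4 = Round(s_3, k_3) = 0xB4450
s_5 = Round(s_4, k_4) = 0x480EB

0x480EB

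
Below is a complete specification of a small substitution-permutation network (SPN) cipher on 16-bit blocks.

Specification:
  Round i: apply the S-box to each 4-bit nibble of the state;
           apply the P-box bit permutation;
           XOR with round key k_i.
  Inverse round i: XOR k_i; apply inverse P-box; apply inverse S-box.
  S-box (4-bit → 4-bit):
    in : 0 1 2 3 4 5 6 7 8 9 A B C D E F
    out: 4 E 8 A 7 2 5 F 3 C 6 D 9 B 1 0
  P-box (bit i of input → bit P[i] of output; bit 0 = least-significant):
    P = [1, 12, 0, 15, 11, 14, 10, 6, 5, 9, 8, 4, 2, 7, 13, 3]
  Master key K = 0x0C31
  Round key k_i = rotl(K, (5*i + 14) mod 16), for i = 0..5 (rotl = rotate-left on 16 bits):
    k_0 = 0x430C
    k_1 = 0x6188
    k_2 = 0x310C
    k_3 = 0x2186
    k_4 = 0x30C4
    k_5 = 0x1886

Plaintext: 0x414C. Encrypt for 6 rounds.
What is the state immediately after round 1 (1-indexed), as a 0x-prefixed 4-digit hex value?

0xAC9A

s_0 = plaintext = 0x414C
s_1 = Round(s_0, k_0) = 0xAC9A
s_2 = Round(s_1, k_1) = 0x5579
s_3 = Round(s_2, k_2) = 0xFFCD
s_4 = Round(s_3, k_3) = 0xB9C4
s_5 = Round(s_4, k_4) = 0x099B
s_6 = Round(s_5, k_5) = 0xBDD5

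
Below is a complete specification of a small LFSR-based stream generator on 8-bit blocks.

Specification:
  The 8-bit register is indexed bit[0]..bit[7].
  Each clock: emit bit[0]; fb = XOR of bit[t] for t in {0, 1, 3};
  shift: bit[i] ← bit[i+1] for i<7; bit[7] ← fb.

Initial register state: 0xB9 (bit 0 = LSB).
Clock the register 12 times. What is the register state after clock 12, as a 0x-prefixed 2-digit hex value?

reg_0 = 0xB9
clock 1: out=1, reg = 0x5C
clock 2: out=0, reg = 0xAE
clock 3: out=0, reg = 0x57
clock 4: out=1, reg = 0x2B
clock 5: out=1, reg = 0x95
clock 6: out=1, reg = 0xCA
clock 7: out=0, reg = 0x65
clock 8: out=1, reg = 0xB2
clock 9: out=0, reg = 0xD9
clock 10: out=1, reg = 0x6C
clock 11: out=0, reg = 0xB6
clock 12: out=0, reg = 0xDB

0xDB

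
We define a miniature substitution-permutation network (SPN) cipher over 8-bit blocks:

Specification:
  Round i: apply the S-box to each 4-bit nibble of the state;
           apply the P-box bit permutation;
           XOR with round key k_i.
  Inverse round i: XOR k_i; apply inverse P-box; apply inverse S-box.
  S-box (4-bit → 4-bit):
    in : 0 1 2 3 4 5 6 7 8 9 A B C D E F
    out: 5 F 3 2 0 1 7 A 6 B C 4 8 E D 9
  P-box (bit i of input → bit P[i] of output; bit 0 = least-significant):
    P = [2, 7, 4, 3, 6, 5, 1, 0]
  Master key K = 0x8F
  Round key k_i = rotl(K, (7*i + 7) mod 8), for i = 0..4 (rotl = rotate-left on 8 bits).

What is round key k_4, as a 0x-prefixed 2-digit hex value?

K = 0x8F
k_0 = rotl(K, (7*0+7) mod 8) = rotl(K, 7) = 0xC7
k_1 = rotl(K, (7*1+7) mod 8) = rotl(K, 6) = 0xE3
k_2 = rotl(K, (7*2+7) mod 8) = rotl(K, 5) = 0xF1
k_3 = rotl(K, (7*3+7) mod 8) = rotl(K, 4) = 0xF8
k_4 = rotl(K, (7*4+7) mod 8) = rotl(K, 3) = 0x7C

0x7C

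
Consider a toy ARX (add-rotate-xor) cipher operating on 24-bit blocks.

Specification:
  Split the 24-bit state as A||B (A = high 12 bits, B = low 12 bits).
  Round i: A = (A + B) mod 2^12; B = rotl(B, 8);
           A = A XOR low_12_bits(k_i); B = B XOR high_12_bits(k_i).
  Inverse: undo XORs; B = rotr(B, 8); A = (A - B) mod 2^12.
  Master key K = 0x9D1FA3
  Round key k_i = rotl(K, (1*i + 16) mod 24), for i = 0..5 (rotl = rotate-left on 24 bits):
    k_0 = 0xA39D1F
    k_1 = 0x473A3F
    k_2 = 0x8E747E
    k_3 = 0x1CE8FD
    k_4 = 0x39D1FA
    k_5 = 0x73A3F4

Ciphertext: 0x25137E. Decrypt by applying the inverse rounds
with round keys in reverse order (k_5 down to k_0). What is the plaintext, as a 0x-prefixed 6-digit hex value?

0xCC3DA6

s_0 = ciphertext = 0x25137E
s_1 = InvRound(s_0, k_5) = 0xD61444
s_2 = InvRound(s_1, k_4) = 0xF04D97
s_3 = InvRound(s_2, k_3) = 0x25D59C
s_4 = InvRound(s_3, k_2) = 0xE667BD
s_5 = InvRound(s_4, k_1) = 0x776CE3
s_6 = InvRound(s_5, k_0) = 0xCC3DA6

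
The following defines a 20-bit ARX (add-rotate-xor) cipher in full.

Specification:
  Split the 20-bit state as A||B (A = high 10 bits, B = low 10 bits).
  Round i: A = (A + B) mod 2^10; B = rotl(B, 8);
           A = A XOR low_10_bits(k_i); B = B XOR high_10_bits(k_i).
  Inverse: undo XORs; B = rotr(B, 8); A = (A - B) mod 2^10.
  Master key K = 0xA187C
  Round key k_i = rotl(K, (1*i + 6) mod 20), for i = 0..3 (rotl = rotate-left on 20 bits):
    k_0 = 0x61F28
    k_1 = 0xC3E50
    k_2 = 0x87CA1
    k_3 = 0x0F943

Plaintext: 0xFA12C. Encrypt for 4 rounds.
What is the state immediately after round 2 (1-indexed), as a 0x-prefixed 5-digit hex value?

0x9637C

s_0 = plaintext = 0xFA12C
s_1 = Round(s_0, k_0) = 0x8F1CC
s_2 = Round(s_1, k_1) = 0x9637C
s_3 = Round(s_2, k_2) = 0x5D6C0
s_4 = Round(s_3, k_3) = 0x5D88E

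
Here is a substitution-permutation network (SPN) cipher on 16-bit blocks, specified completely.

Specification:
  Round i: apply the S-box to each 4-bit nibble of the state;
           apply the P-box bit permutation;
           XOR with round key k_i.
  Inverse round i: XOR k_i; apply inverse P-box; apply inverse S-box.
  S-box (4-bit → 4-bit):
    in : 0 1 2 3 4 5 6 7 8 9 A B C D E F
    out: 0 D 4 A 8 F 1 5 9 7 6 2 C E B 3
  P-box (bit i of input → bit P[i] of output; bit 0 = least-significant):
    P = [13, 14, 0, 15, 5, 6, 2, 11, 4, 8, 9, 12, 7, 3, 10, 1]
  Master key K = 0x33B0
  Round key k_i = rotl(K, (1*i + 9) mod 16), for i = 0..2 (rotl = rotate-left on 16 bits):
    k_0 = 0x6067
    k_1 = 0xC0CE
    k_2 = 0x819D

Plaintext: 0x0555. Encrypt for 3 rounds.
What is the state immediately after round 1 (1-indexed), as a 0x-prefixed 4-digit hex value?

0x9B12

s_0 = plaintext = 0x0555
s_1 = Round(s_0, k_0) = 0x9B12
s_2 = Round(s_1, k_1) = 0xCD63
s_3 = Round(s_2, k_2) = 0x56BF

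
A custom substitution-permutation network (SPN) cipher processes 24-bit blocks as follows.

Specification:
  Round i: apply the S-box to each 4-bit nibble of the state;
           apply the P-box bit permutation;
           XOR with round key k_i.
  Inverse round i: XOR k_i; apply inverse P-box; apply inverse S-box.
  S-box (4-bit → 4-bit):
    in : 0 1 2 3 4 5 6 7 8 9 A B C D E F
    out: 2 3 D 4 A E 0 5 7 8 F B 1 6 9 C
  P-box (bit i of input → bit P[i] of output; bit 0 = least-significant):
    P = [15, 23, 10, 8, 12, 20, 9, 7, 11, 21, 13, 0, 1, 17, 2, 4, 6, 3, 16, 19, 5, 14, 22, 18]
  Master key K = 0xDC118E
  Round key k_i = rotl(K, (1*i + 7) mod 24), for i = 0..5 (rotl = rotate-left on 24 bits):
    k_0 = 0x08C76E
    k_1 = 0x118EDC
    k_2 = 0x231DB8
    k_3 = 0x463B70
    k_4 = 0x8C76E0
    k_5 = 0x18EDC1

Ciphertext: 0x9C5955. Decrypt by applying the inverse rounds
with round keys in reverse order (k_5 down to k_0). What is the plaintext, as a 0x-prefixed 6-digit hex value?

s_0 = ciphertext = 0x9C5955
s_1 = InvRound(s_0, k_5) = 0x96F3E8
s_2 = InvRound(s_1, k_4) = 0x640602
s_3 = InvRound(s_2, k_3) = 0xCCB8CF
s_4 = InvRound(s_3, k_2) = 0x22A56A
s_5 = InvRound(s_4, k_1) = 0xC3A859
s_6 = InvRound(s_5, k_0) = 0x8FA235

0x8FA235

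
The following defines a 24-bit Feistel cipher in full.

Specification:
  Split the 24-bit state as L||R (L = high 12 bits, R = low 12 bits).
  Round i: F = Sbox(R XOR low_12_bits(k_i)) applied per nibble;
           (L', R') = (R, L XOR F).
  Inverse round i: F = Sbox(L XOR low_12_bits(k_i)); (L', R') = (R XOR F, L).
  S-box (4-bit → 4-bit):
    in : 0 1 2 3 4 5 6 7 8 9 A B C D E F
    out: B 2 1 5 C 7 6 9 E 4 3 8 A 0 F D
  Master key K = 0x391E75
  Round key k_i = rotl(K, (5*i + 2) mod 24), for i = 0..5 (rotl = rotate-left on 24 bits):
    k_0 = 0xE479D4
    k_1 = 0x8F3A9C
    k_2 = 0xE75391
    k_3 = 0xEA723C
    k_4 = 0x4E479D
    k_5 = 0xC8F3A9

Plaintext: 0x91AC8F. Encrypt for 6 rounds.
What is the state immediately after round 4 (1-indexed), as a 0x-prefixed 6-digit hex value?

0xBC048A

s_0 = plaintext = 0x91AC8F
s_1 = Round(s_0, k_0) = 0xC8FE62
s_2 = Round(s_1, k_1) = 0xE62050
s_3 = Round(s_2, k_2) = 0x050BC0
s_4 = Round(s_3, k_3) = 0xBC048A
s_5 = Round(s_4, k_4) = 0x48AEE9
s_6 = Round(s_5, k_5) = 0xEE9441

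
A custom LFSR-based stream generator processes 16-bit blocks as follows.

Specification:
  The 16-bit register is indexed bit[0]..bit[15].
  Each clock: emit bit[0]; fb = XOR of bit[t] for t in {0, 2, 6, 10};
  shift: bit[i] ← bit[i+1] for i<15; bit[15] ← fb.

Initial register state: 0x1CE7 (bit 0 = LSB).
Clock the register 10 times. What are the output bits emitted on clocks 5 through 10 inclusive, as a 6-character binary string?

011100

reg_0 = 0x1CE7
clock 1: out=1, reg = 0x0E73
clock 2: out=1, reg = 0x8739
clock 3: out=1, reg = 0x439C
clock 4: out=0, reg = 0xA1CE
clock 5: out=0, reg = 0x50E7
clock 6: out=1, reg = 0xA873
clock 7: out=1, reg = 0x5439
clock 8: out=1, reg = 0x2A1C
clock 9: out=0, reg = 0x950E
clock 10: out=0, reg = 0x4A87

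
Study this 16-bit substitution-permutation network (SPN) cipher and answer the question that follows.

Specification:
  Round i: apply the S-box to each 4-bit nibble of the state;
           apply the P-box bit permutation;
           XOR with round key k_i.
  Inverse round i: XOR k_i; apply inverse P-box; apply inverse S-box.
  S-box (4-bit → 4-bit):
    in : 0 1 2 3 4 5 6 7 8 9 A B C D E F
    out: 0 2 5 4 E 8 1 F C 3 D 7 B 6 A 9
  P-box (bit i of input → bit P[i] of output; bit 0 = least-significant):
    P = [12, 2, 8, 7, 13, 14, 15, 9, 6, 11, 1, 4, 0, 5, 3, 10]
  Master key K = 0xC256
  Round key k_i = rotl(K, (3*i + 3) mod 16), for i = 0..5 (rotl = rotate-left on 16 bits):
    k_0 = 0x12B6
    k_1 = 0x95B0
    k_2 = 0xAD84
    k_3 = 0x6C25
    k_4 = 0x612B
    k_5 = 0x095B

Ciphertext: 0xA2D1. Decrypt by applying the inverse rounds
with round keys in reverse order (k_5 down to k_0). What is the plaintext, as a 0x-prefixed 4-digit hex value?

s_0 = ciphertext = 0xA2D1
s_1 = InvRound(s_0, k_5) = 0x3DA8
s_2 = InvRound(s_1, k_4) = 0xFD1F
s_3 = InvRound(s_2, k_3) = 0xD832
s_4 = InvRound(s_3, k_2) = 0xE897
s_5 = InvRound(s_4, k_1) = 0xCD9B
s_6 = InvRound(s_5, k_0) = 0x714B

0x714B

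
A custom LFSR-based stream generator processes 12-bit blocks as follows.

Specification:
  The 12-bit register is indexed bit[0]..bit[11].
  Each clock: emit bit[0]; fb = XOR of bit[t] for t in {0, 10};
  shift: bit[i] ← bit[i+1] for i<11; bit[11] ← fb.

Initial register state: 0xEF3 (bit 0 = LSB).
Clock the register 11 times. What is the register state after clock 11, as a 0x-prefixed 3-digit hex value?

0xC61

reg_0 = 0xEF3
clock 1: out=1, reg = 0x779
clock 2: out=1, reg = 0x3BC
clock 3: out=0, reg = 0x1DE
clock 4: out=0, reg = 0x0EF
clock 5: out=1, reg = 0x877
clock 6: out=1, reg = 0xC3B
clock 7: out=1, reg = 0x61D
clock 8: out=1, reg = 0x30E
clock 9: out=0, reg = 0x187
clock 10: out=1, reg = 0x8C3
clock 11: out=1, reg = 0xC61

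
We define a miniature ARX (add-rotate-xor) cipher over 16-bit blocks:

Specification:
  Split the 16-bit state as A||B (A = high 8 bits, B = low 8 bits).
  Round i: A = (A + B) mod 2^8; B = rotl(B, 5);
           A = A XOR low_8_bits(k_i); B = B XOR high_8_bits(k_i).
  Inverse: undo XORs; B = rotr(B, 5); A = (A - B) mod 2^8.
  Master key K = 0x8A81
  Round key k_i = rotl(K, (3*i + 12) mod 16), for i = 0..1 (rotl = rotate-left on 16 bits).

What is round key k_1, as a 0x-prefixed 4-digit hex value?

0xC540

K = 0x8A81
k_0 = rotl(K, (3*0+12) mod 16) = rotl(K, 12) = 0x18A8
k_1 = rotl(K, (3*1+12) mod 16) = rotl(K, 15) = 0xC540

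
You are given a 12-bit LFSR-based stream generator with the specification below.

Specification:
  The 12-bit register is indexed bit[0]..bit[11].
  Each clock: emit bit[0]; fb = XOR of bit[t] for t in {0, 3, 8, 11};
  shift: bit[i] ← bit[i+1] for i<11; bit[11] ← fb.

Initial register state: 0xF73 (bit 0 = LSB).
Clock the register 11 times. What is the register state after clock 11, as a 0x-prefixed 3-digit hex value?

0x703

reg_0 = 0xF73
clock 1: out=1, reg = 0xFB9
clock 2: out=1, reg = 0x7DC
clock 3: out=0, reg = 0x3EE
clock 4: out=0, reg = 0x1F7
clock 5: out=1, reg = 0x0FB
clock 6: out=1, reg = 0x07D
clock 7: out=1, reg = 0x03E
clock 8: out=0, reg = 0x81F
clock 9: out=1, reg = 0xC0F
clock 10: out=1, reg = 0xE07
clock 11: out=1, reg = 0x703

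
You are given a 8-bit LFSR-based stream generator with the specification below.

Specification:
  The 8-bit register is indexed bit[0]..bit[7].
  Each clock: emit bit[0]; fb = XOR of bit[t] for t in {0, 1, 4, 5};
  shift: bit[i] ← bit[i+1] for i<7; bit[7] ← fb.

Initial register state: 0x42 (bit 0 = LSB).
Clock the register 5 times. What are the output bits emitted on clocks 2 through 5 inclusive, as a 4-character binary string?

reg_0 = 0x42
clock 1: out=0, reg = 0xA1
clock 2: out=1, reg = 0x50
clock 3: out=0, reg = 0xA8
clock 4: out=0, reg = 0xD4
clock 5: out=0, reg = 0xEA

1000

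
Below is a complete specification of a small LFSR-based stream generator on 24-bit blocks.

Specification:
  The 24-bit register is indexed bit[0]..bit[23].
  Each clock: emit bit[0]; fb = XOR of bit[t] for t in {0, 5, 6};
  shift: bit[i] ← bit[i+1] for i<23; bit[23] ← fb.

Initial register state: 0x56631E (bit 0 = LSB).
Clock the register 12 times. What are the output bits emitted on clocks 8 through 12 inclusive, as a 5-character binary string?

01100

reg_0 = 0x56631E
clock 1: out=0, reg = 0x2B318F
clock 2: out=1, reg = 0x9598C7
clock 3: out=1, reg = 0x4ACC63
clock 4: out=1, reg = 0xA56631
clock 5: out=1, reg = 0x52B318
clock 6: out=0, reg = 0x29598C
clock 7: out=0, reg = 0x14ACC6
clock 8: out=0, reg = 0x8A5663
clock 9: out=1, reg = 0xC52B31
clock 10: out=1, reg = 0x629598
clock 11: out=0, reg = 0x314ACC
clock 12: out=0, reg = 0x98A566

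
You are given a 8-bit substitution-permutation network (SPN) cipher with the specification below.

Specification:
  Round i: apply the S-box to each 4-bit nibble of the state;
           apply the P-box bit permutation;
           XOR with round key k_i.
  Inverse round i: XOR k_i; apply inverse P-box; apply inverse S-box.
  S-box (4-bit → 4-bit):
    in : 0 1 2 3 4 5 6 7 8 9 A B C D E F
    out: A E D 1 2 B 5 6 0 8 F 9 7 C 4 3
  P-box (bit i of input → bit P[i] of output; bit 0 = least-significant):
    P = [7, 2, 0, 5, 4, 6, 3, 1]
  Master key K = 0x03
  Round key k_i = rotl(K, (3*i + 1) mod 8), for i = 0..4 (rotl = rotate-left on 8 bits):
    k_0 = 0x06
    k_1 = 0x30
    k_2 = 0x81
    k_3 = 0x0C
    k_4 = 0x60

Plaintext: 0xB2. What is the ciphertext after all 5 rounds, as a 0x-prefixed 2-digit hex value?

s_0 = plaintext = 0xB2
s_1 = Round(s_0, k_0) = 0xB5
s_2 = Round(s_1, k_1) = 0x86
s_3 = Round(s_2, k_2) = 0x00
s_4 = Round(s_3, k_3) = 0x6A
s_5 = Round(s_4, k_4) = 0xDD

0xDD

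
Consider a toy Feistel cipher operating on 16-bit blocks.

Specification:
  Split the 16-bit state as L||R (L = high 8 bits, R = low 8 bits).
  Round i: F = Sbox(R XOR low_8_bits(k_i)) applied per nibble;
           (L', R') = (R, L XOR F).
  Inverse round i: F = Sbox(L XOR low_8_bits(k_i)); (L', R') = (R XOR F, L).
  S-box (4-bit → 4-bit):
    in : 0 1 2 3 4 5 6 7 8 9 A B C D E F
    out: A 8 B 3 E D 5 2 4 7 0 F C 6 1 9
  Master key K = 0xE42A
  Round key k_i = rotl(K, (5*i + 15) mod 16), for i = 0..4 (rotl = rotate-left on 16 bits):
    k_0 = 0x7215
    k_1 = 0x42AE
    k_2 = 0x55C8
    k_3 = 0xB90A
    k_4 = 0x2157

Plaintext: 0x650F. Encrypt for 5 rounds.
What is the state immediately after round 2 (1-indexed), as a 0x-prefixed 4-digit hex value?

s_0 = plaintext = 0x650F
s_1 = Round(s_0, k_0) = 0x0FE5
s_2 = Round(s_1, k_1) = 0xE5E0
s_3 = Round(s_2, k_2) = 0xE051
s_4 = Round(s_3, k_3) = 0x513F
s_5 = Round(s_4, k_4) = 0x3F05

0xE5E0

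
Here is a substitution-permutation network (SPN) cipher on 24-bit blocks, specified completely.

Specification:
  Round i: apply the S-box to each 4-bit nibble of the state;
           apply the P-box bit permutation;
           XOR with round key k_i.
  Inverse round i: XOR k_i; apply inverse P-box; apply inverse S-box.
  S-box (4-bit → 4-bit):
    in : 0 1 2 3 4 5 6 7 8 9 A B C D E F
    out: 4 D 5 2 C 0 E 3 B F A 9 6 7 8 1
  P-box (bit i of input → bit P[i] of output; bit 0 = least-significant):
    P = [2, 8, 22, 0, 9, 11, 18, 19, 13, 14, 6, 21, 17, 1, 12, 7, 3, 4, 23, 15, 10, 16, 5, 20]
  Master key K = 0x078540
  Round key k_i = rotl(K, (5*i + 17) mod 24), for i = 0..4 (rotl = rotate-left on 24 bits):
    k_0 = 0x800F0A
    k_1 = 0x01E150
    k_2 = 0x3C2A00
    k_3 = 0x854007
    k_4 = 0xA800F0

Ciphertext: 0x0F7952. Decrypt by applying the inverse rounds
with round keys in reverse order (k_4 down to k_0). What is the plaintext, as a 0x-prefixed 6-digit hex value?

s_0 = ciphertext = 0x0F7952
s_1 = InvRound(s_0, k_4) = 0xC098C3
s_2 = InvRound(s_1, k_3) = 0x3E4CC2
s_3 = InvRound(s_2, k_2) = 0xF58DF5
s_4 = InvRound(s_3, k_1) = 0x10E8C1
s_5 = InvRound(s_4, k_0) = 0xB1ADFA

0xB1ADFA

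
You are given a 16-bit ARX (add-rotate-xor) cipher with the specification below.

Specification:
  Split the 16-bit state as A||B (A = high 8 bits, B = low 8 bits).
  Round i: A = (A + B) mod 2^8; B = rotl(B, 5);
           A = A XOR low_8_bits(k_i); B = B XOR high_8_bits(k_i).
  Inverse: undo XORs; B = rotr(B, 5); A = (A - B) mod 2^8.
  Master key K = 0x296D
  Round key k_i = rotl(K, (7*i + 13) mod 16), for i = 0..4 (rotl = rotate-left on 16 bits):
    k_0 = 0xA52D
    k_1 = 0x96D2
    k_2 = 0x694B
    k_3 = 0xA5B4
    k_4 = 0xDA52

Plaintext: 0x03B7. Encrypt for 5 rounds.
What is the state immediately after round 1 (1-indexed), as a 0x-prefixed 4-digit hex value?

s_0 = plaintext = 0x03B7
s_1 = Round(s_0, k_0) = 0x9753
s_2 = Round(s_1, k_1) = 0x38FC
s_3 = Round(s_2, k_2) = 0x7FF6
s_4 = Round(s_3, k_3) = 0xC17B
s_5 = Round(s_4, k_4) = 0x6EB5

0x9753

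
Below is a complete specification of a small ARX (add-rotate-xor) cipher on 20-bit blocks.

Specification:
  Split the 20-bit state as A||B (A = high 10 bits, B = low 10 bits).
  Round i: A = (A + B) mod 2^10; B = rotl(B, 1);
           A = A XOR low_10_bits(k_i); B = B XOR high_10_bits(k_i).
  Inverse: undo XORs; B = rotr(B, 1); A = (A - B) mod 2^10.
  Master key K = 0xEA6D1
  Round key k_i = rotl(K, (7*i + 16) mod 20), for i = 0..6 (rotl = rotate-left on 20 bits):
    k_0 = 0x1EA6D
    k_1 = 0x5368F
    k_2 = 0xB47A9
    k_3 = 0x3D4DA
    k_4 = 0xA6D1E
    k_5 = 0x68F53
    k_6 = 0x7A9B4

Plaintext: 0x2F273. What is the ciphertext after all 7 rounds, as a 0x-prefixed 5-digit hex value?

0x03493

s_0 = plaintext = 0x2F273
s_1 = Round(s_0, k_0) = 0x5089D
s_2 = Round(s_1, k_1) = 0xD4077
s_3 = Round(s_2, k_2) = 0x1BA3F
s_4 = Round(s_3, k_3) = 0x9DC8A
s_5 = Round(s_4, k_4) = 0x87F8F
s_6 = Round(s_5, k_5) = 0xBF6BC
s_7 = Round(s_6, k_6) = 0x03493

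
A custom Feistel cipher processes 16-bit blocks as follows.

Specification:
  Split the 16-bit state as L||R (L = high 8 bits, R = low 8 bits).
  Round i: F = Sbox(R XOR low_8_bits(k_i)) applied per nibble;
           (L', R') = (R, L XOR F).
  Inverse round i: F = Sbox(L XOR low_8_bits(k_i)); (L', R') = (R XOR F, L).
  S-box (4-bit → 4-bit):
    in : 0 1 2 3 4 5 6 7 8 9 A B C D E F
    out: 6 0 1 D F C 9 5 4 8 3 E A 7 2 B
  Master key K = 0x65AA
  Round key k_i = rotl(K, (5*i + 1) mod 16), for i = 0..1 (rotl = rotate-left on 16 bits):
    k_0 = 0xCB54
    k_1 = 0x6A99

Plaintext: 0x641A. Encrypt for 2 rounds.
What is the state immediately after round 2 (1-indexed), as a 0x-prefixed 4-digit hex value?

s_0 = plaintext = 0x641A
s_1 = Round(s_0, k_0) = 0x1A96
s_2 = Round(s_1, k_1) = 0x9671

0x9671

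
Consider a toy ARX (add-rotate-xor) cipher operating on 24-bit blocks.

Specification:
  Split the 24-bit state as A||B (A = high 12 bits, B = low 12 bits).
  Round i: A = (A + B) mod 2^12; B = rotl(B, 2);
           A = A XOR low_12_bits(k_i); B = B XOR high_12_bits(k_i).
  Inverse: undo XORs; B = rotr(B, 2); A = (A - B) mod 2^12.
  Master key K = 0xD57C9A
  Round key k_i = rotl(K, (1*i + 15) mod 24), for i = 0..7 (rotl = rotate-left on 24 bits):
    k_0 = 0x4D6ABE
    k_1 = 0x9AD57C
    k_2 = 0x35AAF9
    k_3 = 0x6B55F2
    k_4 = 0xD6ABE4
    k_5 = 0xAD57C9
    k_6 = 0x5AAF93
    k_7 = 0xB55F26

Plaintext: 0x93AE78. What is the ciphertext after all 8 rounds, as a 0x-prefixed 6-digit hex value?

0x0E8AD4

s_0 = plaintext = 0x93AE78
s_1 = Round(s_0, k_0) = 0xD0CD35
s_2 = Round(s_1, k_1) = 0xF3DD7A
s_3 = Round(s_2, k_2) = 0x64E6B1
s_4 = Round(s_3, k_3) = 0x90DC70
s_5 = Round(s_4, k_4) = 0xE99CA9
s_6 = Round(s_5, k_5) = 0xC8B872
s_7 = Round(s_6, k_6) = 0xB6E460
s_8 = Round(s_7, k_7) = 0x0E8AD4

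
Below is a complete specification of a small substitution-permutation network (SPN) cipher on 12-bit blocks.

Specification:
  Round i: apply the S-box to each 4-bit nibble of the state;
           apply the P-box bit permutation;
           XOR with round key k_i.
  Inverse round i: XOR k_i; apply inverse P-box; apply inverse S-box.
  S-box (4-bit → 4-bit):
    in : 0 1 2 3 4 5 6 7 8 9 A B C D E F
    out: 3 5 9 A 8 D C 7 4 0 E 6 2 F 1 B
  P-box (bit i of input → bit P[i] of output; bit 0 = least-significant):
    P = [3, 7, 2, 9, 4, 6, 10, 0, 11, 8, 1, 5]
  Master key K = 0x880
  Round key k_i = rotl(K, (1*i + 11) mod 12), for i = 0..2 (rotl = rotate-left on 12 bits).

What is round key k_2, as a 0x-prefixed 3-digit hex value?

0x101

K = 0x880
k_0 = rotl(K, (1*0+11) mod 12) = rotl(K, 11) = 0x440
k_1 = rotl(K, (1*1+11) mod 12) = rotl(K, 0) = 0x880
k_2 = rotl(K, (1*2+11) mod 12) = rotl(K, 1) = 0x101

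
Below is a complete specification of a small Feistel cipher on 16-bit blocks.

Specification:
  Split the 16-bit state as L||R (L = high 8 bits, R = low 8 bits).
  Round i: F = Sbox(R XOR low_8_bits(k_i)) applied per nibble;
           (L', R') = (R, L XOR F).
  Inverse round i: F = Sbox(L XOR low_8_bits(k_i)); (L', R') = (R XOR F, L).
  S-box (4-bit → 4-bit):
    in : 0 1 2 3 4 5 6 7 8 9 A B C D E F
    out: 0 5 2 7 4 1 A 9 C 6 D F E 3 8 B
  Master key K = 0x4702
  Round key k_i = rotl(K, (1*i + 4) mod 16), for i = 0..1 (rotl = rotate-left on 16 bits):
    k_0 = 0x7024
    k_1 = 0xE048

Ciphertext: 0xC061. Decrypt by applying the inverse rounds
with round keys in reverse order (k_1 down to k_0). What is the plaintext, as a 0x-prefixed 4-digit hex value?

s_0 = ciphertext = 0xC061
s_1 = InvRound(s_0, k_1) = 0xADC0
s_2 = InvRound(s_1, k_0) = 0x06AD

0x06AD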